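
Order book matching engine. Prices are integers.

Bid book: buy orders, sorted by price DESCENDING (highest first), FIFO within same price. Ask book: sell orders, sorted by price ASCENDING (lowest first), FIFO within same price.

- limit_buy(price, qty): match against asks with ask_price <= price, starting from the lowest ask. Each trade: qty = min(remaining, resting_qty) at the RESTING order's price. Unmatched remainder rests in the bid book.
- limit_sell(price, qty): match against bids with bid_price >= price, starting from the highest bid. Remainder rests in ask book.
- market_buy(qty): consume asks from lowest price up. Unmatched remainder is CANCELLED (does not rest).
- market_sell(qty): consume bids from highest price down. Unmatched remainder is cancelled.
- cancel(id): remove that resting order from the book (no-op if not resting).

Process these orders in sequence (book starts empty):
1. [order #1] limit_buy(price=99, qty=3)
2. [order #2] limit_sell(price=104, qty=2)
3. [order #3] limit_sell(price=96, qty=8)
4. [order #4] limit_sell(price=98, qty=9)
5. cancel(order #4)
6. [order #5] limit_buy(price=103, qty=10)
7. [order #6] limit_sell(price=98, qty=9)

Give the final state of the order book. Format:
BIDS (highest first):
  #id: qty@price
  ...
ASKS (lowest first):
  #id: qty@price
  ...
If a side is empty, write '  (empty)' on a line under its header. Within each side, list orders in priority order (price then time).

After op 1 [order #1] limit_buy(price=99, qty=3): fills=none; bids=[#1:3@99] asks=[-]
After op 2 [order #2] limit_sell(price=104, qty=2): fills=none; bids=[#1:3@99] asks=[#2:2@104]
After op 3 [order #3] limit_sell(price=96, qty=8): fills=#1x#3:3@99; bids=[-] asks=[#3:5@96 #2:2@104]
After op 4 [order #4] limit_sell(price=98, qty=9): fills=none; bids=[-] asks=[#3:5@96 #4:9@98 #2:2@104]
After op 5 cancel(order #4): fills=none; bids=[-] asks=[#3:5@96 #2:2@104]
After op 6 [order #5] limit_buy(price=103, qty=10): fills=#5x#3:5@96; bids=[#5:5@103] asks=[#2:2@104]
After op 7 [order #6] limit_sell(price=98, qty=9): fills=#5x#6:5@103; bids=[-] asks=[#6:4@98 #2:2@104]

Answer: BIDS (highest first):
  (empty)
ASKS (lowest first):
  #6: 4@98
  #2: 2@104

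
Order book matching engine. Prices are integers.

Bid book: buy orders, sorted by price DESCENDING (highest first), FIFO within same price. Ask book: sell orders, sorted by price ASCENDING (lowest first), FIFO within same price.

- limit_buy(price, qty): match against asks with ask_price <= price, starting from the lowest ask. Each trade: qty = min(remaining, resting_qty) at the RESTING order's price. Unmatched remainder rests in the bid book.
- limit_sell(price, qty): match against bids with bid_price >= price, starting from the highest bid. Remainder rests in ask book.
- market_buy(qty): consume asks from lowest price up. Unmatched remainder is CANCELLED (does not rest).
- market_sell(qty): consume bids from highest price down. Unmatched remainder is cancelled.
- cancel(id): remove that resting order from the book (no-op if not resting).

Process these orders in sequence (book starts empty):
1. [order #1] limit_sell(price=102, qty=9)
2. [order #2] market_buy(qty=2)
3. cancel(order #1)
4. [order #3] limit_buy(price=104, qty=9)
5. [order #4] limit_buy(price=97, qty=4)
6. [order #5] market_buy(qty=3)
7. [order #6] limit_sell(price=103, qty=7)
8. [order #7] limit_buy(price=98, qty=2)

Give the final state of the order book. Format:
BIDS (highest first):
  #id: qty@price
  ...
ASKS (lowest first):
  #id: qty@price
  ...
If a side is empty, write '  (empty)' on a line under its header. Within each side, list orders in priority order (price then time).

Answer: BIDS (highest first):
  #3: 2@104
  #7: 2@98
  #4: 4@97
ASKS (lowest first):
  (empty)

Derivation:
After op 1 [order #1] limit_sell(price=102, qty=9): fills=none; bids=[-] asks=[#1:9@102]
After op 2 [order #2] market_buy(qty=2): fills=#2x#1:2@102; bids=[-] asks=[#1:7@102]
After op 3 cancel(order #1): fills=none; bids=[-] asks=[-]
After op 4 [order #3] limit_buy(price=104, qty=9): fills=none; bids=[#3:9@104] asks=[-]
After op 5 [order #4] limit_buy(price=97, qty=4): fills=none; bids=[#3:9@104 #4:4@97] asks=[-]
After op 6 [order #5] market_buy(qty=3): fills=none; bids=[#3:9@104 #4:4@97] asks=[-]
After op 7 [order #6] limit_sell(price=103, qty=7): fills=#3x#6:7@104; bids=[#3:2@104 #4:4@97] asks=[-]
After op 8 [order #7] limit_buy(price=98, qty=2): fills=none; bids=[#3:2@104 #7:2@98 #4:4@97] asks=[-]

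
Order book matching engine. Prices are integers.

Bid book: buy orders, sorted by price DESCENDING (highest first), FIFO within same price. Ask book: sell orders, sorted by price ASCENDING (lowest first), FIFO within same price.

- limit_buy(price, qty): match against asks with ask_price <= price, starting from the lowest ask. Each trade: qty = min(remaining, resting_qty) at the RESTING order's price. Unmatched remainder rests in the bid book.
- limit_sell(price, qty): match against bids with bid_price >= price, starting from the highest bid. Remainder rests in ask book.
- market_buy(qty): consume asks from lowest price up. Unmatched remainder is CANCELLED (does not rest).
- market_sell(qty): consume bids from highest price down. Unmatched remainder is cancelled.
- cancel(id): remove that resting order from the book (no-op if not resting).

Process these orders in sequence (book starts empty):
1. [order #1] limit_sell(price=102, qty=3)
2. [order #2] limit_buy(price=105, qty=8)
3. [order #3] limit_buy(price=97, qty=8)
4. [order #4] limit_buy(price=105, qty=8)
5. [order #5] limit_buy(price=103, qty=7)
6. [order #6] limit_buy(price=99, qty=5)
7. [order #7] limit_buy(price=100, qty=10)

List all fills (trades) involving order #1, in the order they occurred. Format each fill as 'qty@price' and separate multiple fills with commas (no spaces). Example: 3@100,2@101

After op 1 [order #1] limit_sell(price=102, qty=3): fills=none; bids=[-] asks=[#1:3@102]
After op 2 [order #2] limit_buy(price=105, qty=8): fills=#2x#1:3@102; bids=[#2:5@105] asks=[-]
After op 3 [order #3] limit_buy(price=97, qty=8): fills=none; bids=[#2:5@105 #3:8@97] asks=[-]
After op 4 [order #4] limit_buy(price=105, qty=8): fills=none; bids=[#2:5@105 #4:8@105 #3:8@97] asks=[-]
After op 5 [order #5] limit_buy(price=103, qty=7): fills=none; bids=[#2:5@105 #4:8@105 #5:7@103 #3:8@97] asks=[-]
After op 6 [order #6] limit_buy(price=99, qty=5): fills=none; bids=[#2:5@105 #4:8@105 #5:7@103 #6:5@99 #3:8@97] asks=[-]
After op 7 [order #7] limit_buy(price=100, qty=10): fills=none; bids=[#2:5@105 #4:8@105 #5:7@103 #7:10@100 #6:5@99 #3:8@97] asks=[-]

Answer: 3@102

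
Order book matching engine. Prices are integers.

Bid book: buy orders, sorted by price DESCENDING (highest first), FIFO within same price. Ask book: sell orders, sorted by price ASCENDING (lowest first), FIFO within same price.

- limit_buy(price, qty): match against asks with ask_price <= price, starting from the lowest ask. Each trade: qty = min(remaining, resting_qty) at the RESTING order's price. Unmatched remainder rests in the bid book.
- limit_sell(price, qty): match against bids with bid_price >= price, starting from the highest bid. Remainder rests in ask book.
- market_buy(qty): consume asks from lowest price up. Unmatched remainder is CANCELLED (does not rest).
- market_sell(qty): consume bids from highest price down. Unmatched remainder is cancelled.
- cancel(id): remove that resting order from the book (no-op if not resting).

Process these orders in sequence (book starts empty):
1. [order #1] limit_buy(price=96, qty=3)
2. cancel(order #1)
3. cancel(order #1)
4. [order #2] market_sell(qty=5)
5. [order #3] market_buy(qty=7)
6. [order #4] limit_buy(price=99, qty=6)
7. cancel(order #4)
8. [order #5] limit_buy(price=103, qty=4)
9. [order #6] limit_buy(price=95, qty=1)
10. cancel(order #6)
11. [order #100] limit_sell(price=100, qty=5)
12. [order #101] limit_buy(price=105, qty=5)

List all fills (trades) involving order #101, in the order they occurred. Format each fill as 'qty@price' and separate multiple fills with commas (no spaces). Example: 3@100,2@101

Answer: 1@100

Derivation:
After op 1 [order #1] limit_buy(price=96, qty=3): fills=none; bids=[#1:3@96] asks=[-]
After op 2 cancel(order #1): fills=none; bids=[-] asks=[-]
After op 3 cancel(order #1): fills=none; bids=[-] asks=[-]
After op 4 [order #2] market_sell(qty=5): fills=none; bids=[-] asks=[-]
After op 5 [order #3] market_buy(qty=7): fills=none; bids=[-] asks=[-]
After op 6 [order #4] limit_buy(price=99, qty=6): fills=none; bids=[#4:6@99] asks=[-]
After op 7 cancel(order #4): fills=none; bids=[-] asks=[-]
After op 8 [order #5] limit_buy(price=103, qty=4): fills=none; bids=[#5:4@103] asks=[-]
After op 9 [order #6] limit_buy(price=95, qty=1): fills=none; bids=[#5:4@103 #6:1@95] asks=[-]
After op 10 cancel(order #6): fills=none; bids=[#5:4@103] asks=[-]
After op 11 [order #100] limit_sell(price=100, qty=5): fills=#5x#100:4@103; bids=[-] asks=[#100:1@100]
After op 12 [order #101] limit_buy(price=105, qty=5): fills=#101x#100:1@100; bids=[#101:4@105] asks=[-]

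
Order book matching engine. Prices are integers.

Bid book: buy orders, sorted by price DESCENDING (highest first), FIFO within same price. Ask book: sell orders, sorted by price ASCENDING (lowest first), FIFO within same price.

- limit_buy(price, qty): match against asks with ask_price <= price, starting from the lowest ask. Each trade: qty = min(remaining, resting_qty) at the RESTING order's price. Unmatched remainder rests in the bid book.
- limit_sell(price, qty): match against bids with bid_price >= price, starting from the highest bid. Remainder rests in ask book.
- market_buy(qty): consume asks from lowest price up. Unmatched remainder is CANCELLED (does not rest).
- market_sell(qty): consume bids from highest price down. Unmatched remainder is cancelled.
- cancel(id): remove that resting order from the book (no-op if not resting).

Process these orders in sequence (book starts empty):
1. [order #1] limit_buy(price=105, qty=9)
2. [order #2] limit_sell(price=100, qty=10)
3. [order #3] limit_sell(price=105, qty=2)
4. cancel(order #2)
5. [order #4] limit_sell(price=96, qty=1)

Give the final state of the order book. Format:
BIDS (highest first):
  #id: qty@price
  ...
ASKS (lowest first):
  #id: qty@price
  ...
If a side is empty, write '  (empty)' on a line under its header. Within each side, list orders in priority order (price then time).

Answer: BIDS (highest first):
  (empty)
ASKS (lowest first):
  #4: 1@96
  #3: 2@105

Derivation:
After op 1 [order #1] limit_buy(price=105, qty=9): fills=none; bids=[#1:9@105] asks=[-]
After op 2 [order #2] limit_sell(price=100, qty=10): fills=#1x#2:9@105; bids=[-] asks=[#2:1@100]
After op 3 [order #3] limit_sell(price=105, qty=2): fills=none; bids=[-] asks=[#2:1@100 #3:2@105]
After op 4 cancel(order #2): fills=none; bids=[-] asks=[#3:2@105]
After op 5 [order #4] limit_sell(price=96, qty=1): fills=none; bids=[-] asks=[#4:1@96 #3:2@105]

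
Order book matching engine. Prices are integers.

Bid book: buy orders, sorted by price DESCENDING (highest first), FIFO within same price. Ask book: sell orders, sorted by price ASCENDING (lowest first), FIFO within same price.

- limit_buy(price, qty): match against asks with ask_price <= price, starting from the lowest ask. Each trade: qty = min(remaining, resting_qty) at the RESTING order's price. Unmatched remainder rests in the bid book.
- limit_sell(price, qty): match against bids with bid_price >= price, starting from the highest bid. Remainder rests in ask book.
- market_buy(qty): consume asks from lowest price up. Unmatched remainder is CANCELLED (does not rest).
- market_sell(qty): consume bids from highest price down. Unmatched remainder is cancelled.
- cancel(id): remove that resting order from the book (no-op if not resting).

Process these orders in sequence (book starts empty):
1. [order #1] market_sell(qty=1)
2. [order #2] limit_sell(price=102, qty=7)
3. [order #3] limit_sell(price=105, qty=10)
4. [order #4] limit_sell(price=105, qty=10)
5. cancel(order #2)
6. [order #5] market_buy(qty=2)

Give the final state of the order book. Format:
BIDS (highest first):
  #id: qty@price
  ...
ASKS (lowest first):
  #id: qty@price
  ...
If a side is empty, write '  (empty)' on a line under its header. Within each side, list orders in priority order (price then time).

After op 1 [order #1] market_sell(qty=1): fills=none; bids=[-] asks=[-]
After op 2 [order #2] limit_sell(price=102, qty=7): fills=none; bids=[-] asks=[#2:7@102]
After op 3 [order #3] limit_sell(price=105, qty=10): fills=none; bids=[-] asks=[#2:7@102 #3:10@105]
After op 4 [order #4] limit_sell(price=105, qty=10): fills=none; bids=[-] asks=[#2:7@102 #3:10@105 #4:10@105]
After op 5 cancel(order #2): fills=none; bids=[-] asks=[#3:10@105 #4:10@105]
After op 6 [order #5] market_buy(qty=2): fills=#5x#3:2@105; bids=[-] asks=[#3:8@105 #4:10@105]

Answer: BIDS (highest first):
  (empty)
ASKS (lowest first):
  #3: 8@105
  #4: 10@105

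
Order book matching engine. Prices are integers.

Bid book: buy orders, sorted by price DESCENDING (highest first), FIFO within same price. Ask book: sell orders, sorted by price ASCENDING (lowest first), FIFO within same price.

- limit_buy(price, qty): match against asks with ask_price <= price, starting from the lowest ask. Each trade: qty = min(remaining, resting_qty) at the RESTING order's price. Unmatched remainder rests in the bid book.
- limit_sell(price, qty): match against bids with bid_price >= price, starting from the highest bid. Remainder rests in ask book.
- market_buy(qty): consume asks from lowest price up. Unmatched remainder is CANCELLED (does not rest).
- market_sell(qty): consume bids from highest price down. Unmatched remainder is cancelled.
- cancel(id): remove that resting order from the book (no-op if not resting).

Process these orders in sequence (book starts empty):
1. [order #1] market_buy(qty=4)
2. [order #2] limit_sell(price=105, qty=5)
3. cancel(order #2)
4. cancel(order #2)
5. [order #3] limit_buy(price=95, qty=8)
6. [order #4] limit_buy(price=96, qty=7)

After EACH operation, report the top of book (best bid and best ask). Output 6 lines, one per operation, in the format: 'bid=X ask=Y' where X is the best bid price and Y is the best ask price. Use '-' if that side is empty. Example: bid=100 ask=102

After op 1 [order #1] market_buy(qty=4): fills=none; bids=[-] asks=[-]
After op 2 [order #2] limit_sell(price=105, qty=5): fills=none; bids=[-] asks=[#2:5@105]
After op 3 cancel(order #2): fills=none; bids=[-] asks=[-]
After op 4 cancel(order #2): fills=none; bids=[-] asks=[-]
After op 5 [order #3] limit_buy(price=95, qty=8): fills=none; bids=[#3:8@95] asks=[-]
After op 6 [order #4] limit_buy(price=96, qty=7): fills=none; bids=[#4:7@96 #3:8@95] asks=[-]

Answer: bid=- ask=-
bid=- ask=105
bid=- ask=-
bid=- ask=-
bid=95 ask=-
bid=96 ask=-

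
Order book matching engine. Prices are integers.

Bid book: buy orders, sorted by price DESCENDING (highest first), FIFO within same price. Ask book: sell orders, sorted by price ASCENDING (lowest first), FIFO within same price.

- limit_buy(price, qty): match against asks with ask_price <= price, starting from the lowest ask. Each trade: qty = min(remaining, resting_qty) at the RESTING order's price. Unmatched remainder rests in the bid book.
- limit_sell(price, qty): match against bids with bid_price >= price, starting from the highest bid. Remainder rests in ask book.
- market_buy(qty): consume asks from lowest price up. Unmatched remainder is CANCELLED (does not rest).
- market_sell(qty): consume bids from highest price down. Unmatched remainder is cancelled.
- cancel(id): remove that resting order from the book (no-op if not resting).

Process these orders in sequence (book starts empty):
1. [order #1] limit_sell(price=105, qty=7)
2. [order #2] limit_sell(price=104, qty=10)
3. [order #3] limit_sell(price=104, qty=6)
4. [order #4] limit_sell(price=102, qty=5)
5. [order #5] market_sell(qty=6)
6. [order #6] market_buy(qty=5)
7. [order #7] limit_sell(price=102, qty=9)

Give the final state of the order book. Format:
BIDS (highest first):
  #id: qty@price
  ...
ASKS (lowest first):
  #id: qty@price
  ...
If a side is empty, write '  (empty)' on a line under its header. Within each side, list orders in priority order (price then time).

Answer: BIDS (highest first):
  (empty)
ASKS (lowest first):
  #7: 9@102
  #2: 10@104
  #3: 6@104
  #1: 7@105

Derivation:
After op 1 [order #1] limit_sell(price=105, qty=7): fills=none; bids=[-] asks=[#1:7@105]
After op 2 [order #2] limit_sell(price=104, qty=10): fills=none; bids=[-] asks=[#2:10@104 #1:7@105]
After op 3 [order #3] limit_sell(price=104, qty=6): fills=none; bids=[-] asks=[#2:10@104 #3:6@104 #1:7@105]
After op 4 [order #4] limit_sell(price=102, qty=5): fills=none; bids=[-] asks=[#4:5@102 #2:10@104 #3:6@104 #1:7@105]
After op 5 [order #5] market_sell(qty=6): fills=none; bids=[-] asks=[#4:5@102 #2:10@104 #3:6@104 #1:7@105]
After op 6 [order #6] market_buy(qty=5): fills=#6x#4:5@102; bids=[-] asks=[#2:10@104 #3:6@104 #1:7@105]
After op 7 [order #7] limit_sell(price=102, qty=9): fills=none; bids=[-] asks=[#7:9@102 #2:10@104 #3:6@104 #1:7@105]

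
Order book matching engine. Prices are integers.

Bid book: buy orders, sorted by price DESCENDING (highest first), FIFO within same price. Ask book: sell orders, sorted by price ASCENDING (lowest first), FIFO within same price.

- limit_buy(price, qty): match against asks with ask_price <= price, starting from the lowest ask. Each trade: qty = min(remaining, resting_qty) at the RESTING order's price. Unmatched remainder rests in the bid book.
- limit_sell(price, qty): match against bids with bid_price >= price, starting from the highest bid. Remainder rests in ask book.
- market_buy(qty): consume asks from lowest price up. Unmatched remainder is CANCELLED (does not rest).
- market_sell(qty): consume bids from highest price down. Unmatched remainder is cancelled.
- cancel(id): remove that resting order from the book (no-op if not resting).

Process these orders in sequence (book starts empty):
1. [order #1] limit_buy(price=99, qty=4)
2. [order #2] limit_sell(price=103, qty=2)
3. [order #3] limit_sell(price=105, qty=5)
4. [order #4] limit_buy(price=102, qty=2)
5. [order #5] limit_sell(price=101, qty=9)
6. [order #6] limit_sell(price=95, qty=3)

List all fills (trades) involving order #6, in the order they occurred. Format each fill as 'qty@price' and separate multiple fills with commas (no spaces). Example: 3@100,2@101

After op 1 [order #1] limit_buy(price=99, qty=4): fills=none; bids=[#1:4@99] asks=[-]
After op 2 [order #2] limit_sell(price=103, qty=2): fills=none; bids=[#1:4@99] asks=[#2:2@103]
After op 3 [order #3] limit_sell(price=105, qty=5): fills=none; bids=[#1:4@99] asks=[#2:2@103 #3:5@105]
After op 4 [order #4] limit_buy(price=102, qty=2): fills=none; bids=[#4:2@102 #1:4@99] asks=[#2:2@103 #3:5@105]
After op 5 [order #5] limit_sell(price=101, qty=9): fills=#4x#5:2@102; bids=[#1:4@99] asks=[#5:7@101 #2:2@103 #3:5@105]
After op 6 [order #6] limit_sell(price=95, qty=3): fills=#1x#6:3@99; bids=[#1:1@99] asks=[#5:7@101 #2:2@103 #3:5@105]

Answer: 3@99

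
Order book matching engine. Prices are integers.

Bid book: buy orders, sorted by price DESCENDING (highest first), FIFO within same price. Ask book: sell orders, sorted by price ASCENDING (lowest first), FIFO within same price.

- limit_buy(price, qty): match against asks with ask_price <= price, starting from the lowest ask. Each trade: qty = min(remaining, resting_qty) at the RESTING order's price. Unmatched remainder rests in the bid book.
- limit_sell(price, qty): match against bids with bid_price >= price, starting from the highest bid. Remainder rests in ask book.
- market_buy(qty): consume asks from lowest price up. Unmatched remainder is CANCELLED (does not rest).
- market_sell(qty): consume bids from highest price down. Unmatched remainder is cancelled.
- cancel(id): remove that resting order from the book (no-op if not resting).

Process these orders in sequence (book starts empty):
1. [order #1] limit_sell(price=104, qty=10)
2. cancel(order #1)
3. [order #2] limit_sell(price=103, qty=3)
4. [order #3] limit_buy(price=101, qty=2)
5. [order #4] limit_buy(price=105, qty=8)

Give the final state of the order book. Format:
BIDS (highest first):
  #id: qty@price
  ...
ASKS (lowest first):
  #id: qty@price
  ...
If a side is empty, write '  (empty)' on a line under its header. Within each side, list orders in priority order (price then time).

Answer: BIDS (highest first):
  #4: 5@105
  #3: 2@101
ASKS (lowest first):
  (empty)

Derivation:
After op 1 [order #1] limit_sell(price=104, qty=10): fills=none; bids=[-] asks=[#1:10@104]
After op 2 cancel(order #1): fills=none; bids=[-] asks=[-]
After op 3 [order #2] limit_sell(price=103, qty=3): fills=none; bids=[-] asks=[#2:3@103]
After op 4 [order #3] limit_buy(price=101, qty=2): fills=none; bids=[#3:2@101] asks=[#2:3@103]
After op 5 [order #4] limit_buy(price=105, qty=8): fills=#4x#2:3@103; bids=[#4:5@105 #3:2@101] asks=[-]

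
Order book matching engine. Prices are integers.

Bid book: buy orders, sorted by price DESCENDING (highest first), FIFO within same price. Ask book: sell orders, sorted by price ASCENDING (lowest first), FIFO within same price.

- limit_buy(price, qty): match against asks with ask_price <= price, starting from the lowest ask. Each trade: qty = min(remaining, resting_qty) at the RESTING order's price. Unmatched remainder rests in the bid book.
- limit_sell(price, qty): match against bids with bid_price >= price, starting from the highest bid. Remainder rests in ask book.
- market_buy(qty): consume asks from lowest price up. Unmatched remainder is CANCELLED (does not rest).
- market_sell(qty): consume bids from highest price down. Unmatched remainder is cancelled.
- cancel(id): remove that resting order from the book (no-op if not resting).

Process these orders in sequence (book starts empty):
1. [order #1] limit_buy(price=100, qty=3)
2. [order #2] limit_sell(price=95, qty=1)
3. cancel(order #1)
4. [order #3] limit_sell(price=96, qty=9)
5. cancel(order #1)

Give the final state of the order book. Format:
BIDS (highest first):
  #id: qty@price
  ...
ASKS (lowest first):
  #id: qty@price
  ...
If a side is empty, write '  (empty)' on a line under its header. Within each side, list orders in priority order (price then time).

Answer: BIDS (highest first):
  (empty)
ASKS (lowest first):
  #3: 9@96

Derivation:
After op 1 [order #1] limit_buy(price=100, qty=3): fills=none; bids=[#1:3@100] asks=[-]
After op 2 [order #2] limit_sell(price=95, qty=1): fills=#1x#2:1@100; bids=[#1:2@100] asks=[-]
After op 3 cancel(order #1): fills=none; bids=[-] asks=[-]
After op 4 [order #3] limit_sell(price=96, qty=9): fills=none; bids=[-] asks=[#3:9@96]
After op 5 cancel(order #1): fills=none; bids=[-] asks=[#3:9@96]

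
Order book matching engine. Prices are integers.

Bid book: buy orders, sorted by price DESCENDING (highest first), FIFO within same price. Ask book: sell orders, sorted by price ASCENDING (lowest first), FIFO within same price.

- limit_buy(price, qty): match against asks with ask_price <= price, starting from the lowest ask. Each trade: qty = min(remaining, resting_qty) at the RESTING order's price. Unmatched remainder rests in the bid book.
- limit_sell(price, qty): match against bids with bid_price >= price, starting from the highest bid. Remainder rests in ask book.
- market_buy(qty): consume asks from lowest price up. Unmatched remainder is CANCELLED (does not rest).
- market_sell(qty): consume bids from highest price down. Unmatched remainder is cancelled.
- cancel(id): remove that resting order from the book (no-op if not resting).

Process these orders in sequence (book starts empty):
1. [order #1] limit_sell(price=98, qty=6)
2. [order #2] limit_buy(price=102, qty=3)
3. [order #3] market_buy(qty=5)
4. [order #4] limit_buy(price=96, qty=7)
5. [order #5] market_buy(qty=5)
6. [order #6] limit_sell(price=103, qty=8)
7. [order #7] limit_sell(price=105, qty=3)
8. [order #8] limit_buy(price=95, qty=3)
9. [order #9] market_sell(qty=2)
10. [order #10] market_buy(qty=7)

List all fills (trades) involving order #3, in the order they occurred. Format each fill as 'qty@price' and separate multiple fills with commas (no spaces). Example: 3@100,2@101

Answer: 3@98

Derivation:
After op 1 [order #1] limit_sell(price=98, qty=6): fills=none; bids=[-] asks=[#1:6@98]
After op 2 [order #2] limit_buy(price=102, qty=3): fills=#2x#1:3@98; bids=[-] asks=[#1:3@98]
After op 3 [order #3] market_buy(qty=5): fills=#3x#1:3@98; bids=[-] asks=[-]
After op 4 [order #4] limit_buy(price=96, qty=7): fills=none; bids=[#4:7@96] asks=[-]
After op 5 [order #5] market_buy(qty=5): fills=none; bids=[#4:7@96] asks=[-]
After op 6 [order #6] limit_sell(price=103, qty=8): fills=none; bids=[#4:7@96] asks=[#6:8@103]
After op 7 [order #7] limit_sell(price=105, qty=3): fills=none; bids=[#4:7@96] asks=[#6:8@103 #7:3@105]
After op 8 [order #8] limit_buy(price=95, qty=3): fills=none; bids=[#4:7@96 #8:3@95] asks=[#6:8@103 #7:3@105]
After op 9 [order #9] market_sell(qty=2): fills=#4x#9:2@96; bids=[#4:5@96 #8:3@95] asks=[#6:8@103 #7:3@105]
After op 10 [order #10] market_buy(qty=7): fills=#10x#6:7@103; bids=[#4:5@96 #8:3@95] asks=[#6:1@103 #7:3@105]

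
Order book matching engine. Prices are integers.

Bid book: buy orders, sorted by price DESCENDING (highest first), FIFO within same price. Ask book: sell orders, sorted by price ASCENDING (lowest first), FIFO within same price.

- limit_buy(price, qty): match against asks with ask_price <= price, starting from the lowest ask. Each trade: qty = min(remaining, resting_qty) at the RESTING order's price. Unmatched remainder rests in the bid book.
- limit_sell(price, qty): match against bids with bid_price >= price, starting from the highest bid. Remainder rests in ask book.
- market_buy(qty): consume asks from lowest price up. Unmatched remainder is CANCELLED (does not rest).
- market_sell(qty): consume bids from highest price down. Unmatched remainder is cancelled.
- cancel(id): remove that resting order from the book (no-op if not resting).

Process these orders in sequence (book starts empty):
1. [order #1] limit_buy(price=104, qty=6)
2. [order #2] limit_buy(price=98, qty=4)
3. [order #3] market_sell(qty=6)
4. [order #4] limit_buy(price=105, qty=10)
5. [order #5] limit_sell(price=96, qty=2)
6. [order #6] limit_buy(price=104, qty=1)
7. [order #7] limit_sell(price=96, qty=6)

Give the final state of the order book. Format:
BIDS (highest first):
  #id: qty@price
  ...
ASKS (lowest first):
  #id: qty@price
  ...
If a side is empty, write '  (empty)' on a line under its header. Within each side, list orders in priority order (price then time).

After op 1 [order #1] limit_buy(price=104, qty=6): fills=none; bids=[#1:6@104] asks=[-]
After op 2 [order #2] limit_buy(price=98, qty=4): fills=none; bids=[#1:6@104 #2:4@98] asks=[-]
After op 3 [order #3] market_sell(qty=6): fills=#1x#3:6@104; bids=[#2:4@98] asks=[-]
After op 4 [order #4] limit_buy(price=105, qty=10): fills=none; bids=[#4:10@105 #2:4@98] asks=[-]
After op 5 [order #5] limit_sell(price=96, qty=2): fills=#4x#5:2@105; bids=[#4:8@105 #2:4@98] asks=[-]
After op 6 [order #6] limit_buy(price=104, qty=1): fills=none; bids=[#4:8@105 #6:1@104 #2:4@98] asks=[-]
After op 7 [order #7] limit_sell(price=96, qty=6): fills=#4x#7:6@105; bids=[#4:2@105 #6:1@104 #2:4@98] asks=[-]

Answer: BIDS (highest first):
  #4: 2@105
  #6: 1@104
  #2: 4@98
ASKS (lowest first):
  (empty)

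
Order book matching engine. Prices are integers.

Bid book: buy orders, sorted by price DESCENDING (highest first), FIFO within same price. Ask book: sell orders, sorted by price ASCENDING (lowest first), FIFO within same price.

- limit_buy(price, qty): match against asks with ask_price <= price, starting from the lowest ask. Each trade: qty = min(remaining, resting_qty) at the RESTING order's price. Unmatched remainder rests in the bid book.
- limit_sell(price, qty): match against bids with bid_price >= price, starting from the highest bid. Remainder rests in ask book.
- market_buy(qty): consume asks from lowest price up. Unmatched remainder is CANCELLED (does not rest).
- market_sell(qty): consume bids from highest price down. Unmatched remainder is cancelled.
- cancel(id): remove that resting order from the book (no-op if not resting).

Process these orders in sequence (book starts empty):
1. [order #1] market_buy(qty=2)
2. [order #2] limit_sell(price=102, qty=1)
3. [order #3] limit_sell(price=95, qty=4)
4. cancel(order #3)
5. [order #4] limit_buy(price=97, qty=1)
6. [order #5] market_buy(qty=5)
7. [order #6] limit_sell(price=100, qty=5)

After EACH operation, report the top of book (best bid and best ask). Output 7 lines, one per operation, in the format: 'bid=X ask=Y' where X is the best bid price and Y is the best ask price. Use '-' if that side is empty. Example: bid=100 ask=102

Answer: bid=- ask=-
bid=- ask=102
bid=- ask=95
bid=- ask=102
bid=97 ask=102
bid=97 ask=-
bid=97 ask=100

Derivation:
After op 1 [order #1] market_buy(qty=2): fills=none; bids=[-] asks=[-]
After op 2 [order #2] limit_sell(price=102, qty=1): fills=none; bids=[-] asks=[#2:1@102]
After op 3 [order #3] limit_sell(price=95, qty=4): fills=none; bids=[-] asks=[#3:4@95 #2:1@102]
After op 4 cancel(order #3): fills=none; bids=[-] asks=[#2:1@102]
After op 5 [order #4] limit_buy(price=97, qty=1): fills=none; bids=[#4:1@97] asks=[#2:1@102]
After op 6 [order #5] market_buy(qty=5): fills=#5x#2:1@102; bids=[#4:1@97] asks=[-]
After op 7 [order #6] limit_sell(price=100, qty=5): fills=none; bids=[#4:1@97] asks=[#6:5@100]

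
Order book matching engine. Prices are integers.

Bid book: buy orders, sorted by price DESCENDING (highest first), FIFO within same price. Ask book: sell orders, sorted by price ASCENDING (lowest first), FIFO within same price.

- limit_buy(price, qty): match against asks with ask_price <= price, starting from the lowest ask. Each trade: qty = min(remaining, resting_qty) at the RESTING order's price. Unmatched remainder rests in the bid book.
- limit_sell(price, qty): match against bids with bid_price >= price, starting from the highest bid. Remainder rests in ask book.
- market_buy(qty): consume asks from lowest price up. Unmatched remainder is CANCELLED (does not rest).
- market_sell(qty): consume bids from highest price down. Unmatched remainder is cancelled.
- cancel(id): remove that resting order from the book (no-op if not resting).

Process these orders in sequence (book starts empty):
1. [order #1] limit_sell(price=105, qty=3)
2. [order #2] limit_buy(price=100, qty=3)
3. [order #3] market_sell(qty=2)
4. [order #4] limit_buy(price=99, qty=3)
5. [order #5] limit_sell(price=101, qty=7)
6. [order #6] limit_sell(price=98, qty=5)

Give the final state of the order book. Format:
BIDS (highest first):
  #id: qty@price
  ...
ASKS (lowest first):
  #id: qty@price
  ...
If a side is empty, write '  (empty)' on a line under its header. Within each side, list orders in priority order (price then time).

Answer: BIDS (highest first):
  (empty)
ASKS (lowest first):
  #6: 1@98
  #5: 7@101
  #1: 3@105

Derivation:
After op 1 [order #1] limit_sell(price=105, qty=3): fills=none; bids=[-] asks=[#1:3@105]
After op 2 [order #2] limit_buy(price=100, qty=3): fills=none; bids=[#2:3@100] asks=[#1:3@105]
After op 3 [order #3] market_sell(qty=2): fills=#2x#3:2@100; bids=[#2:1@100] asks=[#1:3@105]
After op 4 [order #4] limit_buy(price=99, qty=3): fills=none; bids=[#2:1@100 #4:3@99] asks=[#1:3@105]
After op 5 [order #5] limit_sell(price=101, qty=7): fills=none; bids=[#2:1@100 #4:3@99] asks=[#5:7@101 #1:3@105]
After op 6 [order #6] limit_sell(price=98, qty=5): fills=#2x#6:1@100 #4x#6:3@99; bids=[-] asks=[#6:1@98 #5:7@101 #1:3@105]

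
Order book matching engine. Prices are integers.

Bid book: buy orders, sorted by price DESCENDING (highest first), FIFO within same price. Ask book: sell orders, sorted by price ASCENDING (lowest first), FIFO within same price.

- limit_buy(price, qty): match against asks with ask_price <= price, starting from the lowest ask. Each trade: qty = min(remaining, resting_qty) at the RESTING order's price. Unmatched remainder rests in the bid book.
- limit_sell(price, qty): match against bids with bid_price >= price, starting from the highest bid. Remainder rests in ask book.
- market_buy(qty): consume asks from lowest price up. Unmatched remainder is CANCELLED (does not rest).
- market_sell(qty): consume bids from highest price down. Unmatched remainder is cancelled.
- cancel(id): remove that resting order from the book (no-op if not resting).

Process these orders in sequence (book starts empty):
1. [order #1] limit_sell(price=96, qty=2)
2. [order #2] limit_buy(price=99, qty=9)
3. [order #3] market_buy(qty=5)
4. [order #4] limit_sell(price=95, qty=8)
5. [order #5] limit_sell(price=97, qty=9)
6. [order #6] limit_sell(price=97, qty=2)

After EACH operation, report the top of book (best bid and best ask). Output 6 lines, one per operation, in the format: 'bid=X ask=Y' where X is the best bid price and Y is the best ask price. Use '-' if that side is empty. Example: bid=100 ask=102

After op 1 [order #1] limit_sell(price=96, qty=2): fills=none; bids=[-] asks=[#1:2@96]
After op 2 [order #2] limit_buy(price=99, qty=9): fills=#2x#1:2@96; bids=[#2:7@99] asks=[-]
After op 3 [order #3] market_buy(qty=5): fills=none; bids=[#2:7@99] asks=[-]
After op 4 [order #4] limit_sell(price=95, qty=8): fills=#2x#4:7@99; bids=[-] asks=[#4:1@95]
After op 5 [order #5] limit_sell(price=97, qty=9): fills=none; bids=[-] asks=[#4:1@95 #5:9@97]
After op 6 [order #6] limit_sell(price=97, qty=2): fills=none; bids=[-] asks=[#4:1@95 #5:9@97 #6:2@97]

Answer: bid=- ask=96
bid=99 ask=-
bid=99 ask=-
bid=- ask=95
bid=- ask=95
bid=- ask=95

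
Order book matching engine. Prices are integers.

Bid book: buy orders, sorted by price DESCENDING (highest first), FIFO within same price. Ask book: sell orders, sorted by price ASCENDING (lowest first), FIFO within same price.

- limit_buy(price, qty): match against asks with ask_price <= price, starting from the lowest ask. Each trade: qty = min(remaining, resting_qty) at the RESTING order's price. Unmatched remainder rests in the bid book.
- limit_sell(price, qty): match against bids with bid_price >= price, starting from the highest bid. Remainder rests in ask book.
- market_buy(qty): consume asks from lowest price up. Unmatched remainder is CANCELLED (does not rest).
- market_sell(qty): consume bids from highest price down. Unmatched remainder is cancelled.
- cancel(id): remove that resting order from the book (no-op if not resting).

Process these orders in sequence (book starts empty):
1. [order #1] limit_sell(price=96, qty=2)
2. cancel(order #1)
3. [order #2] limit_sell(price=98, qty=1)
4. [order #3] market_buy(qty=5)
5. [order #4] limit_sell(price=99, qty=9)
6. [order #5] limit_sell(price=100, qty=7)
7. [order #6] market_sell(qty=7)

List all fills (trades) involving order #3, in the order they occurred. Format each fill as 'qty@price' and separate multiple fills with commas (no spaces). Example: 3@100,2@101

After op 1 [order #1] limit_sell(price=96, qty=2): fills=none; bids=[-] asks=[#1:2@96]
After op 2 cancel(order #1): fills=none; bids=[-] asks=[-]
After op 3 [order #2] limit_sell(price=98, qty=1): fills=none; bids=[-] asks=[#2:1@98]
After op 4 [order #3] market_buy(qty=5): fills=#3x#2:1@98; bids=[-] asks=[-]
After op 5 [order #4] limit_sell(price=99, qty=9): fills=none; bids=[-] asks=[#4:9@99]
After op 6 [order #5] limit_sell(price=100, qty=7): fills=none; bids=[-] asks=[#4:9@99 #5:7@100]
After op 7 [order #6] market_sell(qty=7): fills=none; bids=[-] asks=[#4:9@99 #5:7@100]

Answer: 1@98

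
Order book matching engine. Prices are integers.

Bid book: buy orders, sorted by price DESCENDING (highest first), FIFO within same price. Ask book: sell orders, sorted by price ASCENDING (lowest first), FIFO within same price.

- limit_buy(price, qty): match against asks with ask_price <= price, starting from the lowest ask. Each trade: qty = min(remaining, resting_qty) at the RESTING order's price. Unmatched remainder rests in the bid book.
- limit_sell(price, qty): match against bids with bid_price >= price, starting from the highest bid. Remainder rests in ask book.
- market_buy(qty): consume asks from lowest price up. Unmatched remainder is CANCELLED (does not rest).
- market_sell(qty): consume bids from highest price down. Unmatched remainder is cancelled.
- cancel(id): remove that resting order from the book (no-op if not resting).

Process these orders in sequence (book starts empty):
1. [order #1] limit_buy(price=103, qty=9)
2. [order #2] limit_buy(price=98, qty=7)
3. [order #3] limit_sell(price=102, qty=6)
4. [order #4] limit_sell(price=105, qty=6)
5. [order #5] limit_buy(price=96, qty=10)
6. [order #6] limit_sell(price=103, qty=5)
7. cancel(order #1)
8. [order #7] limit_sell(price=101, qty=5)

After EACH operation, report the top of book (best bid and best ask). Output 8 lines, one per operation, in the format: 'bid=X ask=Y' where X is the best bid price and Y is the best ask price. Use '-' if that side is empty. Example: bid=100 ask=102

After op 1 [order #1] limit_buy(price=103, qty=9): fills=none; bids=[#1:9@103] asks=[-]
After op 2 [order #2] limit_buy(price=98, qty=7): fills=none; bids=[#1:9@103 #2:7@98] asks=[-]
After op 3 [order #3] limit_sell(price=102, qty=6): fills=#1x#3:6@103; bids=[#1:3@103 #2:7@98] asks=[-]
After op 4 [order #4] limit_sell(price=105, qty=6): fills=none; bids=[#1:3@103 #2:7@98] asks=[#4:6@105]
After op 5 [order #5] limit_buy(price=96, qty=10): fills=none; bids=[#1:3@103 #2:7@98 #5:10@96] asks=[#4:6@105]
After op 6 [order #6] limit_sell(price=103, qty=5): fills=#1x#6:3@103; bids=[#2:7@98 #5:10@96] asks=[#6:2@103 #4:6@105]
After op 7 cancel(order #1): fills=none; bids=[#2:7@98 #5:10@96] asks=[#6:2@103 #4:6@105]
After op 8 [order #7] limit_sell(price=101, qty=5): fills=none; bids=[#2:7@98 #5:10@96] asks=[#7:5@101 #6:2@103 #4:6@105]

Answer: bid=103 ask=-
bid=103 ask=-
bid=103 ask=-
bid=103 ask=105
bid=103 ask=105
bid=98 ask=103
bid=98 ask=103
bid=98 ask=101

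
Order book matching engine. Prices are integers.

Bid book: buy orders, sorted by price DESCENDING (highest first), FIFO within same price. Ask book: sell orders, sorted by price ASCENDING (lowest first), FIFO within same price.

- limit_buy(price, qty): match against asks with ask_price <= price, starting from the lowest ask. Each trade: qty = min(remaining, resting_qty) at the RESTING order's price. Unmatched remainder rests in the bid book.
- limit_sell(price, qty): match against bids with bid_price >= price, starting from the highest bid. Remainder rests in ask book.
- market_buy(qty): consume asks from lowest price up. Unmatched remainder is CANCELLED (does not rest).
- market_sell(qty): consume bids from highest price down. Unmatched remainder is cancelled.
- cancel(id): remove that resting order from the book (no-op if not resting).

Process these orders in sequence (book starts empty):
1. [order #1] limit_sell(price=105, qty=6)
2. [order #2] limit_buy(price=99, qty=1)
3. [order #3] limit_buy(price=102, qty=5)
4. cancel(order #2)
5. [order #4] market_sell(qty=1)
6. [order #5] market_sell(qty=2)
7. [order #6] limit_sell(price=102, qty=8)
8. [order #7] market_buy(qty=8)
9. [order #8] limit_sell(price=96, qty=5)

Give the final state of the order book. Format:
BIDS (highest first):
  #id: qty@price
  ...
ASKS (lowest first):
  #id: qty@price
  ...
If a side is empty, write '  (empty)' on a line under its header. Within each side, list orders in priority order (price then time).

After op 1 [order #1] limit_sell(price=105, qty=6): fills=none; bids=[-] asks=[#1:6@105]
After op 2 [order #2] limit_buy(price=99, qty=1): fills=none; bids=[#2:1@99] asks=[#1:6@105]
After op 3 [order #3] limit_buy(price=102, qty=5): fills=none; bids=[#3:5@102 #2:1@99] asks=[#1:6@105]
After op 4 cancel(order #2): fills=none; bids=[#3:5@102] asks=[#1:6@105]
After op 5 [order #4] market_sell(qty=1): fills=#3x#4:1@102; bids=[#3:4@102] asks=[#1:6@105]
After op 6 [order #5] market_sell(qty=2): fills=#3x#5:2@102; bids=[#3:2@102] asks=[#1:6@105]
After op 7 [order #6] limit_sell(price=102, qty=8): fills=#3x#6:2@102; bids=[-] asks=[#6:6@102 #1:6@105]
After op 8 [order #7] market_buy(qty=8): fills=#7x#6:6@102 #7x#1:2@105; bids=[-] asks=[#1:4@105]
After op 9 [order #8] limit_sell(price=96, qty=5): fills=none; bids=[-] asks=[#8:5@96 #1:4@105]

Answer: BIDS (highest first):
  (empty)
ASKS (lowest first):
  #8: 5@96
  #1: 4@105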